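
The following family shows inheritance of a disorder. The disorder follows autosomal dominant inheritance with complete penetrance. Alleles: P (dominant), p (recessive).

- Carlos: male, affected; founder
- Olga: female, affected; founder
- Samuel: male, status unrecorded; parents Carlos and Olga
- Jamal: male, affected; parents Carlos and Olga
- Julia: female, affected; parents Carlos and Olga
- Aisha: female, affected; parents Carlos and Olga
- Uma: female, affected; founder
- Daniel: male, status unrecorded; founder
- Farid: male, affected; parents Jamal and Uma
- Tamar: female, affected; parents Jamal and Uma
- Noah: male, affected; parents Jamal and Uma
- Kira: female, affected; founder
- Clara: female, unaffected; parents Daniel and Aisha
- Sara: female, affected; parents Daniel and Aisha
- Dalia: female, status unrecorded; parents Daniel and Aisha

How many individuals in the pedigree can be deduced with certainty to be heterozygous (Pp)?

1

Obligate heterozygotes: Aisha is affected so carries P and passed p to Clara (pp), so Aisha is Pp.
Every other individual is either homozygous by phenotype or has at least one consistent homozygous assignment, so the count is 1.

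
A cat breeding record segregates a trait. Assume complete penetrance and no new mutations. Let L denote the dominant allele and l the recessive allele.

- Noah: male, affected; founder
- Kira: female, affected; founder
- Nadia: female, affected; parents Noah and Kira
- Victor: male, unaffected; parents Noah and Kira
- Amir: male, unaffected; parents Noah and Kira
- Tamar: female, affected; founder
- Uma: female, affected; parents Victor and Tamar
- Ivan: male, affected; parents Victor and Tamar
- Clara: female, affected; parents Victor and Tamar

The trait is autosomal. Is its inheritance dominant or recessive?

Noah and Kira are both affected yet have an unaffected child Victor. Under a recessive model two affected parents are homozygous and every child would be affected, so the trait cannot be recessive.

dominant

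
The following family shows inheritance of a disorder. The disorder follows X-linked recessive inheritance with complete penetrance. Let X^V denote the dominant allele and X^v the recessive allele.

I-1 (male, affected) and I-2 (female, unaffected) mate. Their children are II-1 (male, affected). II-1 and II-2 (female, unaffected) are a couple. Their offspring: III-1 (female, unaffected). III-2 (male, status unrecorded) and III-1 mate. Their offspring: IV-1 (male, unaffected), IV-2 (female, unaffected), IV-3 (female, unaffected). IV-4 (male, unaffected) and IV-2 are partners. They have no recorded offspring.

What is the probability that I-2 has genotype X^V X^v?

I-2 is unaffected so carries V and passed v to II-1 (X^v Y), so I-2 is X^V X^v, giving P(X^V X^v) = 1.

1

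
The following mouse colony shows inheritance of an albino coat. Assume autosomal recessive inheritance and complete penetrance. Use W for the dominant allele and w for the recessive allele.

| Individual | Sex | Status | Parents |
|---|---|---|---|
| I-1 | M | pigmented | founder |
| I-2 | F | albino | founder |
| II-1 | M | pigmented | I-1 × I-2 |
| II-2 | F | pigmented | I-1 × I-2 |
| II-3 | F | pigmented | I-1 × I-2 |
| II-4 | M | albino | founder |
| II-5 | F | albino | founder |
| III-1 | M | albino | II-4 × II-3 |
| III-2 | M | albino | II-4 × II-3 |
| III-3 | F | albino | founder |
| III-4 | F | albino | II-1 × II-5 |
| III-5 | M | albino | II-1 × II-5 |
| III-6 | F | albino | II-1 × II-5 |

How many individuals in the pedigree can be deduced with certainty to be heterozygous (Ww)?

Obligate heterozygotes: II-1 is pigmented so carries W and received w from I-2 (ww), so II-1 is Ww; II-2 is pigmented so carries W and received w from I-2 (ww), so II-2 is Ww; II-3 is pigmented so carries W and received w from I-2 (ww), so II-3 is Ww.
Every other individual is either homozygous by phenotype or has at least one consistent homozygous assignment, so the count is 3.

3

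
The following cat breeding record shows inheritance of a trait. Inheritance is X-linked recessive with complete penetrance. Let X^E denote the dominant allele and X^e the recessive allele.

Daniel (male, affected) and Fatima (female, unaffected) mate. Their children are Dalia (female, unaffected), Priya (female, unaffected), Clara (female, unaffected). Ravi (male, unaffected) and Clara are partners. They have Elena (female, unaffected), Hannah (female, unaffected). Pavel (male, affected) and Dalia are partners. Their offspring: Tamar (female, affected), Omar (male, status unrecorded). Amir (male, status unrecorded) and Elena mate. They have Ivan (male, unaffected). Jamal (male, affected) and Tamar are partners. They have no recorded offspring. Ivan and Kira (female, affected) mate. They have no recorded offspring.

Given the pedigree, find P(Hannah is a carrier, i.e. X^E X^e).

Ravi is unaffected, so Ravi is X^E Y.
Clara is unaffected so carries E and received e from Daniel (X^e Y), so Clara is X^E X^e.
Their cross gives offspring ratios 1/2 X^E X^E : 1/2 X^E X^e. Conditioning on Hannah being unaffected, P(X^E X^e) = 1/2 / 1 = 1/2.

1/2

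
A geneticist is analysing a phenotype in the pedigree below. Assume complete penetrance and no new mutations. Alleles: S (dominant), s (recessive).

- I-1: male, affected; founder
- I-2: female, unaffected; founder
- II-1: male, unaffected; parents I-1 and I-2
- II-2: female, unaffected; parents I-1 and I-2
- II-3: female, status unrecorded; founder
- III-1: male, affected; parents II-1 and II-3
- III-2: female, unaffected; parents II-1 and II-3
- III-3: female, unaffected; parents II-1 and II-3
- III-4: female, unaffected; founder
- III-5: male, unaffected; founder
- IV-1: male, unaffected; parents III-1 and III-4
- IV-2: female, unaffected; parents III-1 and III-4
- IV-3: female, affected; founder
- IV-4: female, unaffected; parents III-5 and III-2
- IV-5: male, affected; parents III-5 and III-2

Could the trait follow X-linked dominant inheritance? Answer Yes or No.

Under X-linked dominant, II-2 (unaffected, female) cannot arise from I-1 (affected) × I-2 (unaffected).

No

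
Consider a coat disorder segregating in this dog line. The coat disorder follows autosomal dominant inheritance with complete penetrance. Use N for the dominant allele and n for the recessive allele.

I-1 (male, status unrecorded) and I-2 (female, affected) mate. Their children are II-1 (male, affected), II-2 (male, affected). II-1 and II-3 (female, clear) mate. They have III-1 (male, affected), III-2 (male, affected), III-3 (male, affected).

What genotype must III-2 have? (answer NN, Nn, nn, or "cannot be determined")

Nn

From phenotype alone, III-2 is NN or Nn.
III-2 is affected so carries N and received n from II-3 (nn), so III-2 is Nn.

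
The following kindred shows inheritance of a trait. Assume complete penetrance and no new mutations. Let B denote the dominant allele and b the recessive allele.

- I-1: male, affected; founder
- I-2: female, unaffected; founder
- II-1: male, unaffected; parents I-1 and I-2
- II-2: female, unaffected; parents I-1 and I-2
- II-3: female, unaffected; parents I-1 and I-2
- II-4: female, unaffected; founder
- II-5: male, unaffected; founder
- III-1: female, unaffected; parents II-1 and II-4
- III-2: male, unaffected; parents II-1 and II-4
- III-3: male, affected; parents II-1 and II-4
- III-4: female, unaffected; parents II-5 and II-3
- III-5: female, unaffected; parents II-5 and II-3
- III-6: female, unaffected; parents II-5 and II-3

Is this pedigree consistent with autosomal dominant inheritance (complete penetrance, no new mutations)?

Under autosomal dominant, III-3 (affected, male) cannot arise from II-1 (unaffected) × II-4 (unaffected).

No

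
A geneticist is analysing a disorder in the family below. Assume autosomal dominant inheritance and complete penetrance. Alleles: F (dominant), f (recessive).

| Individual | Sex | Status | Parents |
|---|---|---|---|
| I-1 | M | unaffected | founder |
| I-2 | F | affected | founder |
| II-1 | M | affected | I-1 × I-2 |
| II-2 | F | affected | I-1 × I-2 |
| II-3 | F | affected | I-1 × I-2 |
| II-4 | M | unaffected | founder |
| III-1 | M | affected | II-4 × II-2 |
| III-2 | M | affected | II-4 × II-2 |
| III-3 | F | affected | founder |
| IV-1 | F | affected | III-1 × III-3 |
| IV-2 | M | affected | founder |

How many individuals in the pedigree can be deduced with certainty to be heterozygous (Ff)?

Obligate heterozygotes: II-1 is affected so carries F and received f from I-1 (ff), so II-1 is Ff; II-2 is affected so carries F and received f from I-1 (ff), so II-2 is Ff; II-3 is affected so carries F and received f from I-1 (ff), so II-3 is Ff; III-1 is affected so carries F and received f from II-4 (ff), so III-1 is Ff; III-2 is affected so carries F and received f from II-4 (ff), so III-2 is Ff.
Every other individual is either homozygous by phenotype or has at least one consistent homozygous assignment, so the count is 5.

5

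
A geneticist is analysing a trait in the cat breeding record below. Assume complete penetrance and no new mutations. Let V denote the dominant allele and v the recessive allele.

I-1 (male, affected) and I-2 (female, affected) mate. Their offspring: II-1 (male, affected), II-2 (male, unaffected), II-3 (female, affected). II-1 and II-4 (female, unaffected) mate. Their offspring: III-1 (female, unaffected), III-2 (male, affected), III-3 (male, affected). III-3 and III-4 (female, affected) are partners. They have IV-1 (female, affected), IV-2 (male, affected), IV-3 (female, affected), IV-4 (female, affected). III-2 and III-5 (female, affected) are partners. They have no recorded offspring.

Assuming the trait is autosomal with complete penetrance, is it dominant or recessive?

dominant

I-1 and I-2 are both affected yet have an unaffected child II-2. Under a recessive model two affected parents are homozygous and every child would be affected, so the trait cannot be recessive.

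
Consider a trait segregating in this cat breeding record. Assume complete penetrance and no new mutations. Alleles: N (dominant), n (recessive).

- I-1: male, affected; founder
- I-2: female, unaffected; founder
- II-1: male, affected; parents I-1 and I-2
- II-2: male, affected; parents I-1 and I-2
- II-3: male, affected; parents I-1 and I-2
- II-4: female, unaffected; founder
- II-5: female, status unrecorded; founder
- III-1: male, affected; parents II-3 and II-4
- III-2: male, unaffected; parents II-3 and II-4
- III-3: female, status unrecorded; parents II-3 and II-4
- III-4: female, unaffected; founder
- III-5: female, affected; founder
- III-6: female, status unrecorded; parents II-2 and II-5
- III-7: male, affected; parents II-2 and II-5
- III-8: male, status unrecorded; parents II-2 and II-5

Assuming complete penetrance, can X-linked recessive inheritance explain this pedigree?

A consistent assignment under X-linked recessive exists: I-1 X^n Y, I-2 X^N X^n, II-1 X^n Y, II-2 X^n Y, II-3 X^n Y, II-4 X^N X^n, II-5 X^N X^n, III-1 X^n Y, III-2 X^N Y, III-3 X^N X^n, III-4 X^N X^N, III-5 X^n X^n, III-6 X^N X^n, III-7 X^n Y, III-8 X^N Y.
In this assignment every recorded phenotype matches its genotype and every non-founder's genotype is obtainable from its parents' genotypes, so the pedigree is consistent.

Yes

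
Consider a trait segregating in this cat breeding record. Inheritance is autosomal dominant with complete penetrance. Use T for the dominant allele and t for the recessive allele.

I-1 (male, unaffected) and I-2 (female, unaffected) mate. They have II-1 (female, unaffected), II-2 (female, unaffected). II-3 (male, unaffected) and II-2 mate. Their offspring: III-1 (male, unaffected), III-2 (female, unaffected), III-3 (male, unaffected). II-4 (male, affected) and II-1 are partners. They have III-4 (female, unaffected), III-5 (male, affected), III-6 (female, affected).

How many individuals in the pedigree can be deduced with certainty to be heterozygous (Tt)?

3

Obligate heterozygotes: II-4 is affected so carries T and passed t to III-4 (tt), so II-4 is Tt; III-5 is affected so carries T and received t from II-1 (tt), so III-5 is Tt; III-6 is affected so carries T and received t from II-1 (tt), so III-6 is Tt.
Every other individual is either homozygous by phenotype or has at least one consistent homozygous assignment, so the count is 3.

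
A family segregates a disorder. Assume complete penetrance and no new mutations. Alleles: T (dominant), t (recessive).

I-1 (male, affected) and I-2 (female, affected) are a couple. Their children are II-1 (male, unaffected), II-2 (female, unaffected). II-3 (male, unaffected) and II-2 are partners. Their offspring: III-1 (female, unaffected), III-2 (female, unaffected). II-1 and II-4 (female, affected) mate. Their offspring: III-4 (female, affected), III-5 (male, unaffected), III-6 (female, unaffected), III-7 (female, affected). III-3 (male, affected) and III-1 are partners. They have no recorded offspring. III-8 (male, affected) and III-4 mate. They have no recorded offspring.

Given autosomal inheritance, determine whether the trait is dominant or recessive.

dominant

I-1 and I-2 are both affected yet have an unaffected child II-1. Under a recessive model two affected parents are homozygous and every child would be affected, so the trait cannot be recessive.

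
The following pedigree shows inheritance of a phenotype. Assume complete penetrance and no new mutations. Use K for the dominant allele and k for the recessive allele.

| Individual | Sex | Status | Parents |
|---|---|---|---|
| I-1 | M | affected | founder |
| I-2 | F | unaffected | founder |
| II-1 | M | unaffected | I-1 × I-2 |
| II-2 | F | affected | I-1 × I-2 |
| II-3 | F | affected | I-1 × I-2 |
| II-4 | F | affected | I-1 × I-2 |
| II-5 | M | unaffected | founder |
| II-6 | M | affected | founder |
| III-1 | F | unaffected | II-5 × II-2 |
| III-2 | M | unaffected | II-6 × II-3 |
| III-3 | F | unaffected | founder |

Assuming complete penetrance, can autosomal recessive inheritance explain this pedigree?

Under autosomal recessive, III-2 (unaffected, male) cannot arise from II-6 (affected) × II-3 (affected).

No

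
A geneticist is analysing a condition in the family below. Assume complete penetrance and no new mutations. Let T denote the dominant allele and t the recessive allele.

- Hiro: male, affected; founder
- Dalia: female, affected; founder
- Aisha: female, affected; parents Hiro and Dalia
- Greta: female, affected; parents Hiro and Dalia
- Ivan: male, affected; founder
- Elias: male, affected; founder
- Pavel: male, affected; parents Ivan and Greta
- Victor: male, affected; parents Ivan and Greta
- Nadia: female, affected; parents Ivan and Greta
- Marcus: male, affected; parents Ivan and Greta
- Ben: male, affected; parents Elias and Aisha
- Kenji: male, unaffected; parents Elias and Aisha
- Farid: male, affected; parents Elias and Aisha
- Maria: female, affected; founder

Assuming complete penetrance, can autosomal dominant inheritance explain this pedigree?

Yes

A consistent assignment under autosomal dominant exists: Hiro TT, Dalia Tt, Aisha Tt, Greta TT, Ivan TT, Elias Tt, Pavel TT, Victor TT, Nadia TT, Marcus TT, Ben TT, Kenji tt, Farid TT, Maria TT.
In this assignment every recorded phenotype matches its genotype and every non-founder's genotype is obtainable from its parents' genotypes, so the pedigree is consistent.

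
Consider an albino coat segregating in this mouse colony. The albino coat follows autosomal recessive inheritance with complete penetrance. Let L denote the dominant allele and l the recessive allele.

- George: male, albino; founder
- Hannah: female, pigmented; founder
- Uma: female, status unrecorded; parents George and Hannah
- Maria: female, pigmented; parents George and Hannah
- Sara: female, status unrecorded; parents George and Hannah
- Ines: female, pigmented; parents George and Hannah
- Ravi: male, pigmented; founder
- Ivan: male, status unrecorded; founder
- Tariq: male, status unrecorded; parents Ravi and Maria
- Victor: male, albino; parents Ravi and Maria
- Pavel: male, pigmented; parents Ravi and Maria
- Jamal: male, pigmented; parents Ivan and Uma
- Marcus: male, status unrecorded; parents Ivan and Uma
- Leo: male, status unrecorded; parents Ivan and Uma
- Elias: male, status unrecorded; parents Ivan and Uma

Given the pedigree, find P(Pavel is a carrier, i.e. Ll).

Ravi is pigmented so carries L and passed l to Victor (ll), so Ravi is Ll.
Maria is pigmented so carries L and received l from George (ll), so Maria is Ll.
Their cross gives offspring ratios 1/4 LL : 1/2 Ll : 1/4 ll. Conditioning on Pavel being pigmented, P(Ll) = 1/2 / 3/4 = 2/3.

2/3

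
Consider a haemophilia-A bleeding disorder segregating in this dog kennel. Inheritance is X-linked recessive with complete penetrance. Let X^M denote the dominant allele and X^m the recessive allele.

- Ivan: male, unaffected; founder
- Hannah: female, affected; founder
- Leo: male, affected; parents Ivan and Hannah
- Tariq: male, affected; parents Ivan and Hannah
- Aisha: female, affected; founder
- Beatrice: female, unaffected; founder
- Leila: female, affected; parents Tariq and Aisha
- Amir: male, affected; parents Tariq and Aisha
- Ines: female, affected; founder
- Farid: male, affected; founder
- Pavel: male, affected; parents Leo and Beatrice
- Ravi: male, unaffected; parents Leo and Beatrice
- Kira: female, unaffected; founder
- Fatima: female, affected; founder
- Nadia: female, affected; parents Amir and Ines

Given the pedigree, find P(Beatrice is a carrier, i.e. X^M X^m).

Beatrice is unaffected so carries M and passed m to Pavel (X^m Y), so Beatrice is X^M X^m, giving P(X^M X^m) = 1.

1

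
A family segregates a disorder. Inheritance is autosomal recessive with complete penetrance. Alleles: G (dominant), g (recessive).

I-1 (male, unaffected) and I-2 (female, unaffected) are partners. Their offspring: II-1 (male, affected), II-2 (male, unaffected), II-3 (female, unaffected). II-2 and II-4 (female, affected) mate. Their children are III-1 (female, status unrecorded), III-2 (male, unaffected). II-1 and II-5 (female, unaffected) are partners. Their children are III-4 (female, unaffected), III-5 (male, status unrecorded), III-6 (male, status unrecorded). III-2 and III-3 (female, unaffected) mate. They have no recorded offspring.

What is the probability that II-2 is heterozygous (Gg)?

1/2

I-1 is unaffected so carries G and passed g to II-1 (gg), so I-1 is Gg.
I-2 is unaffected so carries G and passed g to II-1 (gg), so I-2 is Gg.
Their cross gives offspring ratios 1/4 GG : 1/2 Gg : 1/4 gg. Conditioning on II-2 being unaffected, P(Gg) = 1/2 / 3/4 = 2/3 before taking II-2's own offspring into account.
II-4 is affected, so II-4 is gg.
Now use II-2's offspring. Probability of each recorded status — unaffected son III-2: 1/2 if II-2 is Gg, 1 if GG. (III-1: equally likely either way, so uninformative.)
Bayes: P(Gg) = 2/3·1/2 / (2/3·1/2 + 1/3·1) = 1/2.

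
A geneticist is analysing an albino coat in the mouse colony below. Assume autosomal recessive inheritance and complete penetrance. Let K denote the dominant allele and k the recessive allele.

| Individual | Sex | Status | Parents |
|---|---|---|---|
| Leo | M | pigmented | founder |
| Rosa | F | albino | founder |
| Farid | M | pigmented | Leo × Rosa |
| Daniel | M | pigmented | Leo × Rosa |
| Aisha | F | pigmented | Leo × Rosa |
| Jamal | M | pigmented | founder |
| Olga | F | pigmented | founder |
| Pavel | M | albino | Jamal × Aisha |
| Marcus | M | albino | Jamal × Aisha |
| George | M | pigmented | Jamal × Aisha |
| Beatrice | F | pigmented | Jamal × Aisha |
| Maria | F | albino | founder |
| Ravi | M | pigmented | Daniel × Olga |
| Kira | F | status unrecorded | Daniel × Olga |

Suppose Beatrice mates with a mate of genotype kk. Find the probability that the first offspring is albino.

1/3

Jamal is pigmented so carries K and passed k to Pavel (kk), so Jamal is Kk.
Aisha is pigmented so carries K and received k from Rosa (kk), so Aisha is Kk.
Beatrice is a pigmented offspring of Jamal (Kk) × Aisha (Kk), whose cross gives 1/4 KK : 1/2 Kk : 1/4 kk; conditioning on being pigmented, Beatrice is KK with probability 1/3, Kk with probability 2/3.
Summing over parental genotype combinations, P(offspring is albino) = 2/3·1/2 = 1/3.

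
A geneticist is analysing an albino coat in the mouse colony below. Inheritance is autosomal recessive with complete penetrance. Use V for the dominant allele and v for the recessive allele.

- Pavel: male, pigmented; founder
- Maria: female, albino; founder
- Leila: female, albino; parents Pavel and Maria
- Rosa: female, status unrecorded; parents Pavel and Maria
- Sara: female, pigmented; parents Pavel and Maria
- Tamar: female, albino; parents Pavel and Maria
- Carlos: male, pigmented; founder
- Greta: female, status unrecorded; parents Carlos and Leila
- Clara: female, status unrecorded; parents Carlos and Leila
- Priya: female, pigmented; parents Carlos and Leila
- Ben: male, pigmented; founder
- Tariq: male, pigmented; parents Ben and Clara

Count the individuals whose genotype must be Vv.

3

Obligate heterozygotes: Pavel is pigmented so carries V and passed v to Leila (vv), so Pavel is Vv; Sara is pigmented so carries V and received v from Maria (vv), so Sara is Vv; Priya is pigmented so carries V and received v from Leila (vv), so Priya is Vv.
Every other individual is either homozygous by phenotype or has at least one consistent homozygous assignment, so the count is 3.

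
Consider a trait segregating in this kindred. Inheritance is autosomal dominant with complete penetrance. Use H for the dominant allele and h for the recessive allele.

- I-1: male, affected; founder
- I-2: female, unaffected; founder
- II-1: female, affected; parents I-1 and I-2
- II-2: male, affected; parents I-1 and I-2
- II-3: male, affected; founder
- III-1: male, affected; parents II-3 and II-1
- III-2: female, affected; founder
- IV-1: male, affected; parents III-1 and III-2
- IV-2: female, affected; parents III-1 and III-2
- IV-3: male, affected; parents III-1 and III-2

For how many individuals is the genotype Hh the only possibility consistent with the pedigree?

Obligate heterozygotes: II-1 is affected so carries H and received h from I-2 (hh), so II-1 is Hh; II-2 is affected so carries H and received h from I-2 (hh), so II-2 is Hh.
Every other individual is either homozygous by phenotype or has at least one consistent homozygous assignment, so the count is 2.

2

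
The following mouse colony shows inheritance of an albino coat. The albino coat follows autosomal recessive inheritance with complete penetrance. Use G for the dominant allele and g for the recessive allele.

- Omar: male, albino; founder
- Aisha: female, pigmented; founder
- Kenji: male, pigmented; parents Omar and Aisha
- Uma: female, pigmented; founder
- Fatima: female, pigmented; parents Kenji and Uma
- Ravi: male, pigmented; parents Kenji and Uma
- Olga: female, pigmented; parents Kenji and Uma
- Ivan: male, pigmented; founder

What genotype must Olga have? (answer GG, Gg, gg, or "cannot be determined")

cannot be determined

Olga's phenotype allows GG or Gg, and no parent or child forces a single allele at both positions; consistent genotype assignments exist with Olga as GG or Gg.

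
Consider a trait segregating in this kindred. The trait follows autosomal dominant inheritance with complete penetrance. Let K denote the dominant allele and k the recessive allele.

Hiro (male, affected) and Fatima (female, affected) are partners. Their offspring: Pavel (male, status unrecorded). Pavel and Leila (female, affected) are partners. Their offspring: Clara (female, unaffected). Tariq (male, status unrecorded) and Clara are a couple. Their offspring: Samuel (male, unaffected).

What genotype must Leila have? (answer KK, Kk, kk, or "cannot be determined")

Kk

From phenotype alone, Leila is KK or Kk.
Leila is affected so carries K and passed k to Clara (kk), so Leila is Kk.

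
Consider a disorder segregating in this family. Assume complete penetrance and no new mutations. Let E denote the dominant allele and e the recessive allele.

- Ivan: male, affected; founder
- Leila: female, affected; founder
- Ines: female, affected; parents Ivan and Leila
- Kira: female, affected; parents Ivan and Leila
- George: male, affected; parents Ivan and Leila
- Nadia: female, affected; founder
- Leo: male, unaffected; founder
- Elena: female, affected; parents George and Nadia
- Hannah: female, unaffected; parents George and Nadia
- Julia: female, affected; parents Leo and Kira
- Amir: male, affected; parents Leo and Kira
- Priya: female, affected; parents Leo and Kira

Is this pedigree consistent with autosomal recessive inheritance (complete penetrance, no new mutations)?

No

Under autosomal recessive, Hannah (unaffected, female) cannot arise from George (affected) × Nadia (affected).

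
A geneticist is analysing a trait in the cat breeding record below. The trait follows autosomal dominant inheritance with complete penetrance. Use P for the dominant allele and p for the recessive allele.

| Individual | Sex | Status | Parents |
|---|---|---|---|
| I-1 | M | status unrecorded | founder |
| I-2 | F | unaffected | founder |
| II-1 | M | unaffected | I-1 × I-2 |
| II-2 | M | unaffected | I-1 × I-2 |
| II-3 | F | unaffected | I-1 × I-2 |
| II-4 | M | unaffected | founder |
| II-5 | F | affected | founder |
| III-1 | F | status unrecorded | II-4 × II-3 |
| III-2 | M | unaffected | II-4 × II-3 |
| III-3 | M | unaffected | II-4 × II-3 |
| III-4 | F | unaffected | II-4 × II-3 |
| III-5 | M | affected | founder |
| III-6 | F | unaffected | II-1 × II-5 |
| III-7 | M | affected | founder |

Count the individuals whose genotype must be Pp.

1

Obligate heterozygotes: II-5 is affected so carries P and passed p to III-6 (pp), so II-5 is Pp.
Every other individual is either homozygous by phenotype or has at least one consistent homozygous assignment, so the count is 1.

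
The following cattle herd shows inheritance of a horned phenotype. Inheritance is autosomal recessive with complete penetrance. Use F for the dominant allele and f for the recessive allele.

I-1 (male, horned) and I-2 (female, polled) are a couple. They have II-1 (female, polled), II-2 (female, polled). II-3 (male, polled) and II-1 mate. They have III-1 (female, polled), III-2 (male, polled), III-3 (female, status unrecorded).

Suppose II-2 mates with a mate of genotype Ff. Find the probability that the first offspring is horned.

II-2 is polled so carries F and received f from I-1 (ff), so II-2 is Ff.
The cross gives 1/4 FF : 1/2 Ff : 1/4 ff, so P(offspring is horned) = 1/4.

1/4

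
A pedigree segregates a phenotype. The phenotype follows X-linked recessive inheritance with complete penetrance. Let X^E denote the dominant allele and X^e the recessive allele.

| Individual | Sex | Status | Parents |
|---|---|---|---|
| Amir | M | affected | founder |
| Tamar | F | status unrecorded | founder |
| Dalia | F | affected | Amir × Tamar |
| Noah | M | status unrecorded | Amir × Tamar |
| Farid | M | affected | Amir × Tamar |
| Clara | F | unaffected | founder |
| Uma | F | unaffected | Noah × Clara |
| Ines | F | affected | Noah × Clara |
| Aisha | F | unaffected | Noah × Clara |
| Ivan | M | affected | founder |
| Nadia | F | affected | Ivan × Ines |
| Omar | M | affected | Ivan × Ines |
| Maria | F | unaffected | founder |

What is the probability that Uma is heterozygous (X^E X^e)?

1

Uma is unaffected so carries E and received e from Noah (X^e Y), so Uma is X^E X^e, giving P(X^E X^e) = 1.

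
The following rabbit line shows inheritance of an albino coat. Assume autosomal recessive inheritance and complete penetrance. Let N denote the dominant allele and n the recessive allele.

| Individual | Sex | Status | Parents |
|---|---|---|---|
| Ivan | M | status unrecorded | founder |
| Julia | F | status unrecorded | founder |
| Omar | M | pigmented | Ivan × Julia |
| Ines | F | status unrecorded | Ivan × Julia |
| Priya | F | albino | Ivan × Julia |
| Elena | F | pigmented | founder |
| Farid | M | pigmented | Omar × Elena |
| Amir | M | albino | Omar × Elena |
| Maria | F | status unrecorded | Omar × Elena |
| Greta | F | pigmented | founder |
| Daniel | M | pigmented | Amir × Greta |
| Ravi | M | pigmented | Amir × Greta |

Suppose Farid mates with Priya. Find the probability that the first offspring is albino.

Omar is pigmented so carries N and passed n to Amir (nn), so Omar is Nn.
Elena is pigmented so carries N and passed n to Amir (nn), so Elena is Nn.
Farid is a pigmented offspring of Omar (Nn) × Elena (Nn), whose cross gives 1/4 NN : 1/2 Nn : 1/4 nn; conditioning on being pigmented, Farid is NN with probability 1/3, Nn with probability 2/3.
Priya is albino, so Priya is nn.
Summing over parental genotype combinations, P(offspring is albino) = 2/3·1/2 = 1/3.

1/3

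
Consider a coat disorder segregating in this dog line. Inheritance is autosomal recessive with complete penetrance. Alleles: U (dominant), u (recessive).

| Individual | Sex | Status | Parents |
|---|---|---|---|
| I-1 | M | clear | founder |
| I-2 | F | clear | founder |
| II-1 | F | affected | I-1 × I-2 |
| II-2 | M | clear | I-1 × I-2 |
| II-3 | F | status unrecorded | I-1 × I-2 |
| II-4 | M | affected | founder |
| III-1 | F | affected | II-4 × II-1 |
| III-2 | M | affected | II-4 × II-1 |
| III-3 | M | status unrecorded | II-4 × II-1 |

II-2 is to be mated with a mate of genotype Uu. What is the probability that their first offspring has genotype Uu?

I-1 is clear so carries U and passed u to II-1 (uu), so I-1 is Uu.
I-2 is clear so carries U and passed u to II-1 (uu), so I-2 is Uu.
II-2 is a clear offspring of I-1 (Uu) × I-2 (Uu), whose cross gives 1/4 UU : 1/2 Uu : 1/4 uu; conditioning on being clear, II-2 is UU with probability 1/3, Uu with probability 2/3.
Summing over parental genotype combinations, P(offspring has genotype Uu) = 1/3·1/2 + 2/3·1/2 = 1/2.

1/2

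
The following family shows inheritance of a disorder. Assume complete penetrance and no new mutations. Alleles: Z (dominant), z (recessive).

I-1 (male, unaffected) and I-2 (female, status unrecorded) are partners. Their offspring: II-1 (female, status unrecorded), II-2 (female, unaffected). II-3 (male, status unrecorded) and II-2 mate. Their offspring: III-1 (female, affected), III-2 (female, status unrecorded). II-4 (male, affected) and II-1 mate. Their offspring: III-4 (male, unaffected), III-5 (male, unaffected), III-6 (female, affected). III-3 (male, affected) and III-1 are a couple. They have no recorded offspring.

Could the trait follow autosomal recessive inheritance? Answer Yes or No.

Yes

A consistent assignment under autosomal recessive exists: I-1 ZZ, I-2 Zz, II-1 Zz, II-2 Zz, II-3 Zz, II-4 zz, III-1 zz, III-2 ZZ, III-3 zz, III-4 Zz, III-5 Zz, III-6 zz.
In this assignment every recorded phenotype matches its genotype and every non-founder's genotype is obtainable from its parents' genotypes, so the pedigree is consistent.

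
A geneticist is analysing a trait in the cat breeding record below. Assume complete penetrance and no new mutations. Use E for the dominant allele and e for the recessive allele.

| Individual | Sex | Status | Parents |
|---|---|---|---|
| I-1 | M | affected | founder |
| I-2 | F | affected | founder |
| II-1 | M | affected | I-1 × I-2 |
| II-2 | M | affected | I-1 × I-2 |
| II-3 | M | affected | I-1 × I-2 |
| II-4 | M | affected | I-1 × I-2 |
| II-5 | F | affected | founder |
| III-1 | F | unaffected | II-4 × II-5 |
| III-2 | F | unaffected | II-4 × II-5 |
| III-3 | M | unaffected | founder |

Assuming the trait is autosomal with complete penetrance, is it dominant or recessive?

II-4 and II-5 are both affected yet have an unaffected child III-1. Under a recessive model two affected parents are homozygous and every child would be affected, so the trait cannot be recessive.

dominant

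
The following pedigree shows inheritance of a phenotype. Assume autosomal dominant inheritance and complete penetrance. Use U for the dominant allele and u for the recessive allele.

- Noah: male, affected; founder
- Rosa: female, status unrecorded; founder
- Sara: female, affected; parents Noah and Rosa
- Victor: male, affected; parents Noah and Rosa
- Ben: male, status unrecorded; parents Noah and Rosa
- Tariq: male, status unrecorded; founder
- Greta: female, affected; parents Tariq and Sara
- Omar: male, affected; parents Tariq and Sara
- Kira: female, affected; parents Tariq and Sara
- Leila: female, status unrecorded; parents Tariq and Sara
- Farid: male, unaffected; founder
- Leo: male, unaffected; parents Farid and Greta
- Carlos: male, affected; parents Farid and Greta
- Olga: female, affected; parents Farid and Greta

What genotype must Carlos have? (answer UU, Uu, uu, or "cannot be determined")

Uu

From phenotype alone, Carlos is UU or Uu.
Carlos is affected so carries U and received u from Farid (uu), so Carlos is Uu.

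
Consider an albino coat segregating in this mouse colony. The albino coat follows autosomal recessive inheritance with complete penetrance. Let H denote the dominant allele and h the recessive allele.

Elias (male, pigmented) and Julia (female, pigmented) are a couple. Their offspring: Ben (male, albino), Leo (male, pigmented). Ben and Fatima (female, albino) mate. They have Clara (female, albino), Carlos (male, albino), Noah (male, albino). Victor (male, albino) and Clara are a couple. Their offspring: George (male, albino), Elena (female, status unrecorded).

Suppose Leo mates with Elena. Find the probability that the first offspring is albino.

1/3

Elias is pigmented so carries H and passed h to Ben (hh), so Elias is Hh.
Julia is pigmented so carries H and passed h to Ben (hh), so Julia is Hh.
Leo is a pigmented offspring of Elias (Hh) × Julia (Hh), whose cross gives 1/4 HH : 1/2 Hh : 1/4 hh; conditioning on being pigmented, Leo is HH with probability 1/3, Hh with probability 2/3.
Elena received h from Victor (hh) and received h from Clara (hh), so Elena is hh.
Summing over parental genotype combinations, P(offspring is albino) = 2/3·1/2 = 1/3.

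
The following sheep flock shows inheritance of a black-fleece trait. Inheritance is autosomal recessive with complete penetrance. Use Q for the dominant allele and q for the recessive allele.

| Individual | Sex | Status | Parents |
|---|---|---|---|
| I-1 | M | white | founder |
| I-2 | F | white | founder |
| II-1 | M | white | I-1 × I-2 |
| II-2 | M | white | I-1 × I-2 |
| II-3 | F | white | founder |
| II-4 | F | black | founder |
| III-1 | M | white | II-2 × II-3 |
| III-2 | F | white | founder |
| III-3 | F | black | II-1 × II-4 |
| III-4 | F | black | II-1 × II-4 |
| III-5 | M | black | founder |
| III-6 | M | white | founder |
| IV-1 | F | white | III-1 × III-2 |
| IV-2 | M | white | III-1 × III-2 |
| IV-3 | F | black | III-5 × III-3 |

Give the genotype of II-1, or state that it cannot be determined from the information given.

From phenotype alone, II-1 is QQ or Qq.
II-1 is white so carries Q and passed q to III-3 (qq), so II-1 is Qq.

Qq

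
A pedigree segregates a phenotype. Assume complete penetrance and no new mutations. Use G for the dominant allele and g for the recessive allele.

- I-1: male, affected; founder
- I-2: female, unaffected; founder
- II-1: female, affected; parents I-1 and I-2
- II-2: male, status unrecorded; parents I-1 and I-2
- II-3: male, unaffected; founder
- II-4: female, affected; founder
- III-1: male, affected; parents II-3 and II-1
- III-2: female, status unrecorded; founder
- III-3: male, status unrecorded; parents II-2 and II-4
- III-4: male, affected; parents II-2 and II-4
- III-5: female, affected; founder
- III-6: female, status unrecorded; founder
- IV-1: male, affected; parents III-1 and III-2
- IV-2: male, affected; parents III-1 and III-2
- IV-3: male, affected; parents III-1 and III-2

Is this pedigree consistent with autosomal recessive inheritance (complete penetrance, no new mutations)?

A consistent assignment under autosomal recessive exists: I-1 gg, I-2 Gg, II-1 gg, II-2 Gg, II-3 Gg, II-4 gg, III-1 gg, III-2 Gg, III-3 Gg, III-4 gg, III-5 gg, III-6 GG, IV-1 gg, IV-2 gg, IV-3 gg.
In this assignment every recorded phenotype matches its genotype and every non-founder's genotype is obtainable from its parents' genotypes, so the pedigree is consistent.

Yes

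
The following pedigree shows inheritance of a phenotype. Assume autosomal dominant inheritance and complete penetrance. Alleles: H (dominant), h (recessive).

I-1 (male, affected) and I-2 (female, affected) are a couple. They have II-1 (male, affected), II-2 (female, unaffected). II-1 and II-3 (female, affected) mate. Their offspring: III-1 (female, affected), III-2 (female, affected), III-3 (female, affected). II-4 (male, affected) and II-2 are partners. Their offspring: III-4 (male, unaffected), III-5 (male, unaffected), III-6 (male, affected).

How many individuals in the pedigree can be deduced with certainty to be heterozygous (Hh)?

4

Obligate heterozygotes: I-1 is affected so carries H and passed h to II-2 (hh), so I-1 is Hh; I-2 is affected so carries H and passed h to II-2 (hh), so I-2 is Hh; II-4 is affected so carries H and passed h to III-4 (hh), so II-4 is Hh; III-6 is affected so carries H and received h from II-2 (hh), so III-6 is Hh.
Every other individual is either homozygous by phenotype or has at least one consistent homozygous assignment, so the count is 4.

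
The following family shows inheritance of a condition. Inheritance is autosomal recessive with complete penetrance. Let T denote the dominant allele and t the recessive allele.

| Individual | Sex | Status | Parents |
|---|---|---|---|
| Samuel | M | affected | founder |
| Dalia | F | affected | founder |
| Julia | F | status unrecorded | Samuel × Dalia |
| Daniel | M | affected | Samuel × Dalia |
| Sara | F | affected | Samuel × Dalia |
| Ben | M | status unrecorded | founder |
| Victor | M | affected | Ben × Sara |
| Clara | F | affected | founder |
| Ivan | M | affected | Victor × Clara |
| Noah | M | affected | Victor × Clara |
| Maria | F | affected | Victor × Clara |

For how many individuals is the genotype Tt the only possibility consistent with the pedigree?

0

No individual's genotype is forced to Tt by the pedigree, so the count is 0.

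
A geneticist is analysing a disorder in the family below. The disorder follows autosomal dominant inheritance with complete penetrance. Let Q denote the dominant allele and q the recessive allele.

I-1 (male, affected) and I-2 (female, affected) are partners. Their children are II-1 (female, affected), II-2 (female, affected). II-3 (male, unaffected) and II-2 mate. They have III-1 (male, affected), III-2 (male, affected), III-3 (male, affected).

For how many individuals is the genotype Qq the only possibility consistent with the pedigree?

3

Obligate heterozygotes: III-1 is affected so carries Q and received q from II-3 (qq), so III-1 is Qq; III-2 is affected so carries Q and received q from II-3 (qq), so III-2 is Qq; III-3 is affected so carries Q and received q from II-3 (qq), so III-3 is Qq.
Every other individual is either homozygous by phenotype or has at least one consistent homozygous assignment, so the count is 3.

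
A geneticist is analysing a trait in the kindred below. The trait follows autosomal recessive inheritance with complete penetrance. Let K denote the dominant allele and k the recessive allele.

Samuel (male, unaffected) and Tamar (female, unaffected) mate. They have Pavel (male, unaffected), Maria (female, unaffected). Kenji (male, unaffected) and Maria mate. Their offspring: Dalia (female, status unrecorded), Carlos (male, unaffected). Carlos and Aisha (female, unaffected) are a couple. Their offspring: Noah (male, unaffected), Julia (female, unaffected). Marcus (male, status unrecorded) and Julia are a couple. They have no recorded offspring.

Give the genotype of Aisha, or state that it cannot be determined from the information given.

cannot be determined

Aisha's phenotype allows KK or Kk, and no parent or child forces a single allele at both positions; consistent genotype assignments exist with Aisha as KK or Kk.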